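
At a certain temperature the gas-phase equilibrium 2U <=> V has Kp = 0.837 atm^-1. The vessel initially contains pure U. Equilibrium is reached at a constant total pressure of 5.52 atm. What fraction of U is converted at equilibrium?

Take 1 mol U as basis and let X be its fractional conversion, so ξ = 0.5X.
At extent ξ: n_U = 1 − X; n_V = 0.5X.
n_T = Σnᵢ = 1 − 0.5X.
With p_i = (n_i/n_T)P, Kp = p_V / (p_U^2).
Equating to 0.837 atm^-1 and solving on 0 < X < 1: X = 0.773.

X = 0.773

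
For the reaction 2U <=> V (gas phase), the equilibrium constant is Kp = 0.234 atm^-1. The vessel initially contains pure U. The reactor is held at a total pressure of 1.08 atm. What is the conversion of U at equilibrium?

X = 0.295

Basis: 1 mol U initially; let X = conversion of U. Extent ξ = 0.5X.
Mole table: n_U = 1 − X; n_V = 0.5X.
n_T = Σnᵢ = 1 − 0.5X.
Mole fractions y_i = n_i/n_T; Kp = p_V / (p_U^2) with p_i = y_i·P.
Equating to 0.234 atm^-1 and solving on 0 < X < 1: X = 0.295.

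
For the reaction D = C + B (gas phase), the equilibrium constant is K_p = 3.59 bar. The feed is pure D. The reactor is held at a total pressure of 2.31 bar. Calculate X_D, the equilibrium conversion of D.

Take 1 mol D as basis and let X be its fractional conversion, so ξ = X.
Moles: n_D = 1 − X; n_C = X; n_B = X.
Summing: n_T = 1 + X.
With p_i = (n_i/n_T)P, K_p = p_C p_B / (p_D).
This yields a degree-2 equation in X; solving on (0,1), X = 0.780.

X = 0.780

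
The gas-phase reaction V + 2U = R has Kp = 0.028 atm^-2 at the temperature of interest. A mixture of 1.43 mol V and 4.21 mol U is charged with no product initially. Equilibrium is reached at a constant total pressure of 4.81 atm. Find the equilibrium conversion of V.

X = 0.246

Let X = conversion of V (basis 1.43 mol V); extent of reaction ξ = 1.43X.
Species balance: n_V = 1.43 − 1.43X; n_U = 4.21 − 2.86X; n_R = 1.43X.
n_T = Σnᵢ = 5.64 − 2.86X.
Mole fractions y_i = n_i/n_T; Kp = p_R / (p_V p_U^2) with p_i = y_i·P.
Equating to 0.028 atm^-2 and solving on 0 < X < 1: X = 0.246.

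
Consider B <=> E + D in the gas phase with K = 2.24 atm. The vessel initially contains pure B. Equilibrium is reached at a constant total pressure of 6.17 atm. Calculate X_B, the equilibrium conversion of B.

X = 0.516

Basis: 1 mol B initially; let X = conversion of B. Extent ξ = X.
Moles: n_B = 1 − X; n_E = X; n_D = X.
Summing: n_T = 1 + X.
y_i = n_i/n_T, p_i = y_i·P. K = p_E p_D / (p_B).
Substituting and setting equal to 2.24 atm gives a polynomial in X; the root in (0,1) is X = 0.516.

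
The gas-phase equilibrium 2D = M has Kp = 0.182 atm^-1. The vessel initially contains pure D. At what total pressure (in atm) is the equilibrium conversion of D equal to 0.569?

P = 6.02 atm

Let X = conversion of D (basis 1 mol D); extent of reaction ξ = 0.5X.
Moles: n_D = 1 − X; n_M = 0.5X.
Summing: n_T = 1 − 0.5X.
Kp = p_M / (p_D^2) with p_i = (n_i/n_T)·P.
At X = 0.569: the mole-fraction product g(X) = Π y_i^ν_i = 1.096. Since Kp = g(X)·P^{-1}, P = (g/Kp)^(1/1) = (1.096/0.182)^(1/1) = 6.02 atm.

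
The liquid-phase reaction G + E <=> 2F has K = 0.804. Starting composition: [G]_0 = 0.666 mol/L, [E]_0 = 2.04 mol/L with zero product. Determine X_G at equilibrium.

X = 0.505

Let X = conversion of G; extent ξ = 0.666·X mol/L.
Concentrations: [G] = 0.666 − 0.666X; [E] = 2.04 − 0.666X; [F] = 1.33X.
K = [F]^2 / ([G] [E]).
This equals 0.804 at X = 0.505 (the root in 0 < X < 1).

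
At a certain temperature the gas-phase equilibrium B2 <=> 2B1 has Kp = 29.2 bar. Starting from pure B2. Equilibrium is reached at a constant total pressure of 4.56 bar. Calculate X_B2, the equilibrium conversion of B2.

Take 1 mol B2 as basis and let X be its fractional conversion, so ξ = X.
Moles: n_B2 = 1 − X; n_B1 = 2X.
n_T = Σnᵢ = 1 + X.
y_i = n_i/n_T, p_i = y_i·P. Kp = p_B1^2 / (p_B2).
Equating to 29.2 bar and solving on 0 < X < 1: X = 0.785.

X = 0.785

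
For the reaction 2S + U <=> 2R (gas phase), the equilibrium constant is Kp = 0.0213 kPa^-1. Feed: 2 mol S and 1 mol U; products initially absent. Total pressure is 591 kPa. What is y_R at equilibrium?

y_R = 0.493

Let X = conversion of S (basis 2 mol S); extent of reaction ξ = X.
Moles: n_S = 2 − 2X; n_U = 1 − X; n_R = 2X.
n_T = Σnᵢ = 3 − X.
y_i = n_i/n_T, p_i = y_i·P. Kp = p_R^2 / (p_S^2 p_U).
This yields a degree-3 equation in X; solving on (0,1), X = 0.593.
Then n_R = 1.19, n_T = 2.41, so y_R = 0.493.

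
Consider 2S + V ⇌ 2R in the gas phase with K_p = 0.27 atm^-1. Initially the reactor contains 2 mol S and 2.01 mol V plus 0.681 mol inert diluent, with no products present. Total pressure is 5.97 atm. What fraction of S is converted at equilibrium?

Let X = conversion of S (basis 2 mol S); extent of reaction ξ = X.
At extent ξ: n_S = 2 − 2X; n_V = 2.01 − X; n_R = 2X; n_I = 0.681 (inert).
n_T = Σnᵢ = 4.69 − X.
Mole fractions y_i = n_i/n_T; K_p = p_R^2 / (p_S^2 p_V) with p_i = y_i·P.
Setting this equal to 0.27 atm^-1 and taking the physical root (0 < X < 1) gives X = 0.436.

X = 0.436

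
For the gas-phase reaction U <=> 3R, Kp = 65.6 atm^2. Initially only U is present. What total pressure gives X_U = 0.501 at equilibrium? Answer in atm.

Basis: 1 mol U initially; let X = conversion of U. Extent ξ = X.
Mole table: n_U = 1 − X; n_R = 3X.
Summing: n_T = 1 + 2X.
Kp = p_R^3 / (p_U) with p_i = (n_i/n_T)·P.
At X = 0.501: the mole-fraction product g(X) = Π y_i^ν_i = 1.698. Since Kp = g(X)·P^{2}, P = (Kp/g)^(1/2) = (65.6/1.698)^(1/2) = 6.22 atm.

P = 6.22 atm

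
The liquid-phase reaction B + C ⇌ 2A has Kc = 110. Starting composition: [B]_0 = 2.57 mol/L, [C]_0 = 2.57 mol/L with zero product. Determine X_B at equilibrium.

Let X = conversion of B; extent ξ = 2.57·X mol/L.
Concentrations: [B] = 2.57 − 2.57X; [C] = 2.57 − 2.57X; [A] = 5.14X.
Kc = [A]^2 / ([B] [C]).
This equals 110 at X = 0.840 (the root in 0 < X < 1).

X = 0.840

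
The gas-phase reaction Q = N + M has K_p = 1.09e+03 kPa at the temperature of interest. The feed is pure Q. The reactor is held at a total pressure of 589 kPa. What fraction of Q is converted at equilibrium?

X = 0.806

Basis: 1 mol Q initially; let X = conversion of Q. Extent ξ = X.
Moles: n_Q = 1 − X; n_N = X; n_M = X.
Total moles n_T = 1 + X.
y_i = n_i/n_T, p_i = y_i·P. K_p = p_N p_M / (p_Q).
Setting this equal to 1.09e+03 kPa and taking the physical root (0 < X < 1) gives X = 0.806.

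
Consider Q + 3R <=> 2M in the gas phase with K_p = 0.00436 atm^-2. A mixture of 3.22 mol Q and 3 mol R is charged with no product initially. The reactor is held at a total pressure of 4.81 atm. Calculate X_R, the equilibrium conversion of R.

X = 0.182

Basis: 3 mol R initially; let X = conversion of R. Extent ξ = X.
Species balance: n_Q = 3.22 − X; n_R = 3 − 3X; n_M = 2X.
n_T = Σnᵢ = 6.22 − 2X.
Mole fractions y_i = n_i/n_T; K_p = p_M^2 / (p_Q p_R^3) with p_i = y_i·P.
Substituting and setting equal to 0.00436 atm^-2 gives a polynomial in X; the root in (0,1) is X = 0.182.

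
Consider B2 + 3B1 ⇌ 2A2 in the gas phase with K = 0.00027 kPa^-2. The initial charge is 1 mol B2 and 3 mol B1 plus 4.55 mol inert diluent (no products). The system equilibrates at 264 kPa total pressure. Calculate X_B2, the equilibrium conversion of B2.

X = 0.448

Take 1 mol B2 as basis and let X be its fractional conversion, so ξ = X.
Moles: n_B2 = 1 − X; n_B1 = 3 − 3X; n_A2 = 2X; n_I = 4.55 (inert).
Summing: n_T = 8.55 − 2X.
y_i = n_i/n_T, p_i = y_i·P. K = p_A2^2 / (p_B2 p_B1^3).
This yields a degree-4 equation in X; solving on (0,1), X = 0.448.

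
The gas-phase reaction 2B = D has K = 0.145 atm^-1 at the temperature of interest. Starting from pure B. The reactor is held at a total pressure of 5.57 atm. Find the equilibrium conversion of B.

Let X = conversion of B (basis 1 mol B); extent of reaction ξ = 0.5X.
Mole table: n_B = 1 − X; n_D = 0.5X.
n_T = Σnᵢ = 1 − 0.5X.
y_i = n_i/n_T, p_i = y_i·P. K = p_D / (p_B^2).
This yields a degree-2 equation in X; solving on (0,1), X = 0.514.

X = 0.514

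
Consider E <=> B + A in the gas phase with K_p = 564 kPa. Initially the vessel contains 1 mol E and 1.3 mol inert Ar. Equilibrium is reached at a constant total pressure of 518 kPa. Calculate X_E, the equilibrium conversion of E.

X = 0.807

Let X = conversion of E (basis 1 mol E); extent of reaction ξ = X.
At extent ξ: n_E = 1 − X; n_B = X; n_A = X; n_I = 1.3 (inert).
n_T = Σnᵢ = 2.3 + X.
Mole fractions y_i = n_i/n_T; K_p = p_B p_A / (p_E) with p_i = y_i·P.
Substituting and setting equal to 564 kPa gives a polynomial in X; the root in (0,1) is X = 0.807.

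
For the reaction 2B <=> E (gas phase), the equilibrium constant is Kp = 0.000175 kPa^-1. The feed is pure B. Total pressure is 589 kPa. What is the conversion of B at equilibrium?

X = 0.159

Basis: 1 mol B initially; let X = conversion of B. Extent ξ = 0.5X.
At extent ξ: n_B = 1 − X; n_E = 0.5X.
Total moles n_T = 1 − 0.5X.
Mole fractions y_i = n_i/n_T; Kp = p_E / (p_B^2) with p_i = y_i·P.
Substituting and setting equal to 0.000175 kPa^-1 gives a polynomial in X; the root in (0,1) is X = 0.159.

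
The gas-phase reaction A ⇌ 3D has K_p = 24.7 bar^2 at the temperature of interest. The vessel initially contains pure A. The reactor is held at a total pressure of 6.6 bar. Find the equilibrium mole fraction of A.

y_A = 0.393

Let X = conversion of A (basis 1 mol A); extent of reaction ξ = X.
Moles: n_A = 1 − X; n_D = 3X.
Summing: n_T = 1 + 2X.
With p_i = (n_i/n_T)P, K_p = p_D^3 / (p_A).
This yields a degree-3 equation in X; solving on (0,1), X = 0.339.
Then n_A = 0.661, n_T = 1.68, so y_A = 0.393.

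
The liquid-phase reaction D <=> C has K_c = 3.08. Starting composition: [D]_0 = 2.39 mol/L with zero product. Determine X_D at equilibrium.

Let X = conversion of D; extent ξ = 2.39·X mol/L.
Concentrations: [D] = 2.39 − 2.39X; [C] = 2.39X.
K_c = [C] / ([D]).
Equating to 3.08: the physical root is X = 0.755.

X = 0.755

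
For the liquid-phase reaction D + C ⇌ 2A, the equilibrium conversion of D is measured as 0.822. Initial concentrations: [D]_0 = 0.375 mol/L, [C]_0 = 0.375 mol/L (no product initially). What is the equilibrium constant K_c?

Let X = conversion of D.
Concentrations: [D] = 0.375 − 0.375X; [C] = 0.375 − 0.375X; [A] = 0.75X.
At X = 0.822: [D] = 0.0668, [C] = 0.0668, [A] = 0.616.
K_c = [A]^2 / ([D] [C]) = 85.3.

K_c = 85.3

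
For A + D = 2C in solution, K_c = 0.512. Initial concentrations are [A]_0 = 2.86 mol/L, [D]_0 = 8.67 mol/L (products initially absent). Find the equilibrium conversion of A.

X = 0.434

Let X = conversion of A; extent ξ = 2.86·X mol/L.
Concentrations: [A] = 2.86 − 2.86X; [D] = 8.67 − 2.86X; [C] = 5.72X.
K_c = [C]^2 / ([A] [D]).
Equating to 0.512: the physical root is X = 0.434.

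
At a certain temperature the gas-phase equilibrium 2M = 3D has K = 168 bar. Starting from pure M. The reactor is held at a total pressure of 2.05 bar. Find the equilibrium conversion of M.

X = 0.864

Take 1 mol M as basis and let X be its fractional conversion, so ξ = 0.5X.
Moles: n_M = 1 − X; n_D = 1.5X.
Total moles n_T = 1 + 0.5X.
y_i = n_i/n_T, p_i = y_i·P. K = p_D^3 / (p_M^2).
This yields a degree-3 equation in X; solving on (0,1), X = 0.864.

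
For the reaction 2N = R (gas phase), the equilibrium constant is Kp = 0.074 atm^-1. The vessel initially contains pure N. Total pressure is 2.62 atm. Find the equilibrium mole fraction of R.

Let X = conversion of N (basis 1 mol N); extent of reaction ξ = 0.5X.
Mole table: n_N = 1 − X; n_R = 0.5X.
Summing: n_T = 1 − 0.5X.
y_i = n_i/n_T, p_i = y_i·P. Kp = p_R / (p_N^2).
This yields a degree-2 equation in X; solving on (0,1), X = 0.250.
Then n_R = 0.125, n_T = 0.875, so y_R = 0.143.

y_R = 0.143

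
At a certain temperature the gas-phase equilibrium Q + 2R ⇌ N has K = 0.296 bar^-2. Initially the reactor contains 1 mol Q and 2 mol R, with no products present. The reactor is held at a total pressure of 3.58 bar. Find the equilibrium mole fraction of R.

Take 1 mol Q as basis and let X be its fractional conversion, so ξ = X.
At extent ξ: n_Q = 1 − X; n_R = 2 − 2X; n_N = X.
Summing: n_T = 3 − 2X.
With p_i = (n_i/n_T)P, K = p_N / (p_Q p_R^2).
Substituting and setting equal to 0.296 bar^-2 gives a polynomial in X; the root in (0,1) is X = 0.491.
Then n_R = 1.02, n_T = 2.02, so y_R = 0.504.

y_R = 0.504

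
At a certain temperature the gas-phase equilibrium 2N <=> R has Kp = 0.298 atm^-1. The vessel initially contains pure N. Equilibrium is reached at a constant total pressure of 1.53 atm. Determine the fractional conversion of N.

X = 0.405

Let X = conversion of N (basis 1 mol N); extent of reaction ξ = 0.5X.
Species balance: n_N = 1 − X; n_R = 0.5X.
Total moles n_T = 1 − 0.5X.
Mole fractions y_i = n_i/n_T; Kp = p_R / (p_N^2) with p_i = y_i·P.
This yields a degree-2 equation in X; solving on (0,1), X = 0.405.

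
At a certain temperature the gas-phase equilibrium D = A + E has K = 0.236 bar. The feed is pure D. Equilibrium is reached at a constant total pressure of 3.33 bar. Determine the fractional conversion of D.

Take 1 mol D as basis and let X be its fractional conversion, so ξ = X.
Mole table: n_D = 1 − X; n_A = X; n_E = X.
Total moles n_T = 1 + X.
y_i = n_i/n_T, p_i = y_i·P. K = p_A p_E / (p_D).
This yields a degree-2 equation in X; solving on (0,1), X = 0.257.

X = 0.257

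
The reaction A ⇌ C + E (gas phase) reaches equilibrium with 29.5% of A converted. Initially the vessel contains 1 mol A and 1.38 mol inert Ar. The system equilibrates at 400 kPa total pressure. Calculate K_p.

K_p = 18.5 kPa

Let X = conversion of A (basis 1 mol A); extent of reaction ξ = X.
At extent ξ: n_A = 1 − X; n_C = X; n_E = X; n_I = 1.38 (inert).
n_T = Σnᵢ = 2.38 + X.
At X = 0.295: n_A = 0.705, n_C = 0.295, n_E = 0.295, n_T = 2.67.
p_i = (n_i/n_T)·P. K_p = p_C p_E / (p_A) = 18.5 kPa.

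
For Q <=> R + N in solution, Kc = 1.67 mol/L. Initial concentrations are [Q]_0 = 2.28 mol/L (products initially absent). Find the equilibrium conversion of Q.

X = 0.565

Let X = conversion of Q; extent ξ = 2.28·X mol/L.
Concentrations: [Q] = 2.28 − 2.28X; [R] = 2.28X; [N] = 2.28X.
Kc = [R] [N] / ([Q]).
Solving Kc = 1.67 for X ∈ (0,1): X = 0.565.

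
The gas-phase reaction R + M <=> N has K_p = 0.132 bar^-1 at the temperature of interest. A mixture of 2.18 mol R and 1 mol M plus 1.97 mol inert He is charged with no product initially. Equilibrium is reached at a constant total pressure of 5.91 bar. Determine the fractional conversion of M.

X = 0.236

Basis: 1 mol M initially; let X = conversion of M. Extent ξ = X.
Moles: n_R = 2.18 − X; n_M = 1 − X; n_N = X; n_I = 1.97 (inert).
Summing: n_T = 5.15 − X.
With p_i = (n_i/n_T)P, K_p = p_N / (p_R p_M).
Setting this equal to 0.132 bar^-1 and taking the physical root (0 < X < 1) gives X = 0.236.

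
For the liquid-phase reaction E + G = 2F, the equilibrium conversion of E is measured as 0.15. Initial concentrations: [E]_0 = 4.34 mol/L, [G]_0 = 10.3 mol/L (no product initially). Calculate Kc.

Kc = 0.0476

Let X = conversion of E.
Concentrations: [E] = 4.34 − 4.34X; [G] = 10.3 − 4.34X; [F] = 8.68X.
At X = 0.15: [E] = 3.69, [G] = 9.65, [F] = 1.3.
Kc = [F]^2 / ([E] [G]) = 0.0476.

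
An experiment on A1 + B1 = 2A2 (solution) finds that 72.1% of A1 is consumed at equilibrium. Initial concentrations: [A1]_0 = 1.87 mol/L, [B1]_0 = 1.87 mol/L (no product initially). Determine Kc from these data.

Let X = conversion of A1.
Concentrations: [A1] = 1.87 − 1.87X; [B1] = 1.87 − 1.87X; [A2] = 3.74X.
At X = 0.721: [A1] = 0.522, [B1] = 0.522, [A2] = 2.7.
Kc = [A2]^2 / ([A1] [B1]) = 26.7.

Kc = 26.7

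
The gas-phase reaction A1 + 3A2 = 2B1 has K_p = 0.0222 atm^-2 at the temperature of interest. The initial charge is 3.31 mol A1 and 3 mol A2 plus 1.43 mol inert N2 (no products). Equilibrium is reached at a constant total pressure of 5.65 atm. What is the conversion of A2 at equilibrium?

X = 0.307

Basis: 3 mol A2 initially; let X = conversion of A2. Extent ξ = X.
Mole table: n_A1 = 3.31 − X; n_A2 = 3 − 3X; n_B1 = 2X; n_I = 1.43 (inert).
Total moles n_T = 7.74 − 2X.
Mole fractions y_i = n_i/n_T; K_p = p_B1^2 / (p_A1 p_A2^3) with p_i = y_i·P.
Substituting and setting equal to 0.0222 atm^-2 gives a polynomial in X; the root in (0,1) is X = 0.307.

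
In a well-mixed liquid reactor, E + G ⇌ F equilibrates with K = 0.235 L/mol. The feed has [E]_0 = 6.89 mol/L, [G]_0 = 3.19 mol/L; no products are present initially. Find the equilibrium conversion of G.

Let X = conversion of G; extent ξ = 3.19·X mol/L.
Concentrations: [E] = 6.89 − 3.19X; [G] = 3.19 − 3.19X; [F] = 3.19X.
K = [F] / ([E] [G]).
Setting equal to 0.235 and solving for X on (0,1) gives X = 0.547.

X = 0.547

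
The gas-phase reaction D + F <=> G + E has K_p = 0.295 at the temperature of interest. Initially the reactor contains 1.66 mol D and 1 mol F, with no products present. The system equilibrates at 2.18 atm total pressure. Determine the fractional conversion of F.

X = 0.446

Let X = conversion of F (basis 1 mol F); extent of reaction ξ = X.
Mole table: n_D = 1.66 − X; n_F = 1 − X; n_G = X; n_E = X.
Since Δν = 0, n_T = 2.66 throughout.
y_i = n_i/n_T, p_i = y_i·P. K_p = p_G p_E / (p_D p_F).
This yields a degree-2 equation in X; solving on (0,1), X = 0.446.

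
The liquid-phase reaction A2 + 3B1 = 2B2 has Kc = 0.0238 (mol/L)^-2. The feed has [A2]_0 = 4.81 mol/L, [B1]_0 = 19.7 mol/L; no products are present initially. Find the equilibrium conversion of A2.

Let X = conversion of A2; extent ξ = 4.81·X mol/L.
Concentrations: [A2] = 4.81 − 4.81X; [B1] = 19.7 − 14.4X; [B2] = 9.62X.
Kc = [B2]^2 / ([A2] [B1]^3).
Equating to 0.0238 (mol/L)^-2: the physical root is X = 0.662.

X = 0.662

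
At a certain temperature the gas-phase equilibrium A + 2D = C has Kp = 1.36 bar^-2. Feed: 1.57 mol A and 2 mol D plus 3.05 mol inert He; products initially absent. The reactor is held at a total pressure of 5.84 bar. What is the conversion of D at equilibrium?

Basis: 2 mol D initially; let X = conversion of D. Extent ξ = X.
Species balance: n_A = 1.57 − X; n_D = 2 − 2X; n_C = X; n_I = 3.05 (inert).
Total moles n_T = 6.62 − 2X.
Mole fractions y_i = n_i/n_T; Kp = p_C / (p_A p_D^2) with p_i = y_i·P.
This yields a degree-3 equation in X; solving on (0,1), X = 0.667.

X = 0.667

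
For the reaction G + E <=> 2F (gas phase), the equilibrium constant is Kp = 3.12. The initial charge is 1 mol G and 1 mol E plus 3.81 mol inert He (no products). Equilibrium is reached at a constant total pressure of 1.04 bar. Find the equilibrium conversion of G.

Let X = conversion of G (basis 1 mol G); extent of reaction ξ = X.
At extent ξ: n_G = 1 − X; n_E = 1 − X; n_F = 2X; n_I = 3.81 (inert).
Since Δν = 0, n_T = 5.81 throughout.
Mole fractions y_i = n_i/n_T; Kp = p_F^2 / (p_G p_E) with p_i = y_i·P.
Substituting and setting equal to 3.12 gives a polynomial in X; the root in (0,1) is X = 0.469.

X = 0.469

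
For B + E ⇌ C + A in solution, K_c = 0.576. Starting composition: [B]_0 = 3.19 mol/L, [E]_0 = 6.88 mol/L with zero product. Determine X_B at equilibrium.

X = 0.599

Let X = conversion of B; extent ξ = 3.19·X mol/L.
Concentrations: [B] = 3.19 − 3.19X; [E] = 6.88 − 3.19X; [C] = 3.19X; [A] = 3.19X.
K_c = [C] [A] / ([B] [E]).
This equals 0.576 at X = 0.599 (the root in 0 < X < 1).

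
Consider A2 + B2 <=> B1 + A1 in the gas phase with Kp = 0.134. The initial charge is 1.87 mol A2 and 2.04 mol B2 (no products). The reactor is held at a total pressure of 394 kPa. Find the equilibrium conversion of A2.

Let X = conversion of A2 (basis 1.87 mol A2); extent of reaction ξ = 1.87X.
Moles: n_A2 = 1.87 − 1.87X; n_B2 = 2.04 − 1.87X; n_B1 = 1.87X; n_A1 = 1.87X.
Total moles n_T = 3.91 (Δν = 0, constant).
With p_i = (n_i/n_T)P, Kp = p_B1 p_A1 / (p_A2 p_B2).
Setting this equal to 0.134 and taking the physical root (0 < X < 1) gives X = 0.280.

X = 0.280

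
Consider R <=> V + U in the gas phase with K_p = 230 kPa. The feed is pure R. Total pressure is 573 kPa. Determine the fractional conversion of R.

Basis: 1 mol R initially; let X = conversion of R. Extent ξ = X.
Species balance: n_R = 1 − X; n_V = X; n_U = X.
Summing: n_T = 1 + X.
y_i = n_i/n_T, p_i = y_i·P. K_p = p_V p_U / (p_R).
Setting this equal to 230 kPa and taking the physical root (0 < X < 1) gives X = 0.535.

X = 0.535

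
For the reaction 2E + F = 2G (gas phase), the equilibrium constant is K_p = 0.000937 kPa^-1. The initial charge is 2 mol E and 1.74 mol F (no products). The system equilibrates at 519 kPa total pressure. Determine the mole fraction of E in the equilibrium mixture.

y_E = 0.402

Take 2 mol E as basis and let X be its fractional conversion, so ξ = X.
Mole table: n_E = 2 − 2X; n_F = 1.74 − X; n_G = 2X.
n_T = Σnᵢ = 3.74 − X.
With p_i = (n_i/n_T)P, K_p = p_G^2 / (p_E^2 p_F).
Setting this equal to 0.000937 kPa^-1 and taking the physical root (0 < X < 1) gives X = 0.310.
Then n_E = 1.38, n_T = 3.43, so y_E = 0.402.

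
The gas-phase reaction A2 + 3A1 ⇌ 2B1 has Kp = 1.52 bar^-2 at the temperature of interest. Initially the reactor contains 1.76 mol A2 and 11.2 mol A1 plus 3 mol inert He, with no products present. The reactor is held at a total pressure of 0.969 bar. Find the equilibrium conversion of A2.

X = 0.532

Take 1.76 mol A2 as basis and let X be its fractional conversion, so ξ = 1.76X.
Mole table: n_A2 = 1.76 − 1.76X; n_A1 = 11.2 − 5.28X; n_B1 = 3.52X; n_I = 3 (inert).
n_T = Σnᵢ = 16 − 3.52X.
Mole fractions y_i = n_i/n_T; Kp = p_B1^2 / (p_A2 p_A1^3) with p_i = y_i·P.
Equating to 1.52 bar^-2 and solving on 0 < X < 1: X = 0.532.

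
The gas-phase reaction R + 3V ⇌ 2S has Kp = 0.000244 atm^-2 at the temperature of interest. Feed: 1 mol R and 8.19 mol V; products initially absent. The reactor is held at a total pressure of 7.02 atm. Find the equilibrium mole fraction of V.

y_V = 0.874

Let X = conversion of R (basis 1 mol R); extent of reaction ξ = X.
Mole table: n_R = 1 − X; n_V = 8.19 − 3X; n_S = 2X.
Total moles n_T = 9.19 − 2X.
With p_i = (n_i/n_T)P, Kp = p_S^2 / (p_R p_V^3).
Substituting and setting equal to 0.000244 atm^-2 gives a polynomial in X; the root in (0,1) is X = 0.125.
Then n_V = 7.81, n_T = 8.94, so y_V = 0.874.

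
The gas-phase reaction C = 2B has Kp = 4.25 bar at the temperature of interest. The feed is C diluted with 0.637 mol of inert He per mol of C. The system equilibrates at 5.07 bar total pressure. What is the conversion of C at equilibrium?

Basis: 1 mol C initially; let X = conversion of C. Extent ξ = X.
Mole table: n_C = 1 − X; n_B = 2X; n_I = 0.637 (inert).
Summing: n_T = 1.64 + X.
With p_i = (n_i/n_T)P, Kp = p_B^2 / (p_C).
Substituting and setting equal to 4.25 bar gives a polynomial in X; the root in (0,1) is X = 0.480.

X = 0.480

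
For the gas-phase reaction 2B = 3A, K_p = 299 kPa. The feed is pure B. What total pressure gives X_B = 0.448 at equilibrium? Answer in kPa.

Let X = conversion of B (basis 1 mol B); extent of reaction ξ = 0.5X.
Species balance: n_B = 1 − X; n_A = 1.5X.
n_T = Σnᵢ = 1 + 0.5X.
K_p = p_A^3 / (p_B^2) with p_i = (n_i/n_T)·P.
At X = 0.448: the mole-fraction product g(X) = Π y_i^ν_i = 0.8137. Since K_p = g(X)·P^{1}, P = (K_p/g)^(1/1) = (299/0.8137)^(1/1) = 367 kPa.

P = 367 kPa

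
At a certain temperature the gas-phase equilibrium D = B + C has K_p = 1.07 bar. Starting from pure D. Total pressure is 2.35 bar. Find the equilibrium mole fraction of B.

Let X = conversion of D (basis 1 mol D); extent of reaction ξ = X.
Species balance: n_D = 1 − X; n_B = X; n_C = X.
Total moles n_T = 1 + X.
y_i = n_i/n_T, p_i = y_i·P. K_p = p_B p_C / (p_D).
This yields a degree-2 equation in X; solving on (0,1), X = 0.559.
Then n_B = 0.559, n_T = 1.56, so y_B = 0.359.

y_B = 0.359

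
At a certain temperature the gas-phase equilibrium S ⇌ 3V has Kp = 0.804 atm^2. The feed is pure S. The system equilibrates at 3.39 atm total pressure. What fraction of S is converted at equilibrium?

X = 0.156

Take 1 mol S as basis and let X be its fractional conversion, so ξ = X.
Moles: n_S = 1 − X; n_V = 3X.
Summing: n_T = 1 + 2X.
y_i = n_i/n_T, p_i = y_i·P. Kp = p_V^3 / (p_S).
Setting this equal to 0.804 atm^2 and taking the physical root (0 < X < 1) gives X = 0.156.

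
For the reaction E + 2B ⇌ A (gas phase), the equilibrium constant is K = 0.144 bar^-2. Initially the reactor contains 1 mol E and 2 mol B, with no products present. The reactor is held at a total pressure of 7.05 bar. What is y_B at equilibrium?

y_B = 0.450

Basis: 1 mol E initially; let X = conversion of E. Extent ξ = X.
Mole table: n_E = 1 − X; n_B = 2 − 2X; n_A = X.
Total moles n_T = 3 − 2X.
With p_i = (n_i/n_T)P, K = p_A / (p_E p_B^2).
Substituting and setting equal to 0.144 bar^-2 gives a polynomial in X; the root in (0,1) is X = 0.591.
Then n_B = 0.817, n_T = 1.82, so y_B = 0.450.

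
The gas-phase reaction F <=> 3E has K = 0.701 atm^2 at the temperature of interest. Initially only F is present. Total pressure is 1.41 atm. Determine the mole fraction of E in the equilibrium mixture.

Take 1 mol F as basis and let X be its fractional conversion, so ξ = X.
Species balance: n_F = 1 − X; n_E = 3X.
Summing: n_T = 1 + 2X.
Mole fractions y_i = n_i/n_T; K = p_E^3 / (p_F) with p_i = y_i·P.
Substituting and setting equal to 0.701 atm^2 gives a polynomial in X; the root in (0,1) is X = 0.284.
Then n_E = 0.853, n_T = 1.57, so y_E = 0.544.

y_E = 0.544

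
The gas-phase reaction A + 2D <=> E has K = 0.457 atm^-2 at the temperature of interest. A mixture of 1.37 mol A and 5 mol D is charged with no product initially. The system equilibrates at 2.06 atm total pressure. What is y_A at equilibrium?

y_A = 0.136

Basis: 1.37 mol A initially; let X = conversion of A. Extent ξ = 1.37X.
Moles: n_A = 1.37 − 1.37X; n_D = 5 − 2.74X; n_E = 1.37X.
Summing: n_T = 6.37 − 2.74X.
y_i = n_i/n_T, p_i = y_i·P. K = p_E / (p_A p_D^2).
Setting this equal to 0.457 atm^-2 and taking the physical root (0 < X < 1) gives X = 0.505.
Then n_A = 0.678, n_T = 4.99, so y_A = 0.136.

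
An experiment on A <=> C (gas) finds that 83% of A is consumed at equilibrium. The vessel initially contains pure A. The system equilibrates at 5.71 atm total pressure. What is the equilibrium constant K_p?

Let X = conversion of A (basis 1 mol A); extent of reaction ξ = X.
Mole table: n_A = 1 − X; n_C = X.
n_T stays at 1 (no change in mole number).
At X = 0.83: n_A = 0.17, n_C = 0.83, n_T = 1.
p_i = (n_i/n_T)·P. K_p = p_C / (p_A) = 4.88.

K_p = 4.88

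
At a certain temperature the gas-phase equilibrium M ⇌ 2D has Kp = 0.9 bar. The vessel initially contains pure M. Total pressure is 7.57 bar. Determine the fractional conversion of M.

X = 0.170

Let X = conversion of M (basis 1 mol M); extent of reaction ξ = X.
At extent ξ: n_M = 1 − X; n_D = 2X.
Total moles n_T = 1 + X.
y_i = n_i/n_T, p_i = y_i·P. Kp = p_D^2 / (p_M).
Setting this equal to 0.9 bar and taking the physical root (0 < X < 1) gives X = 0.170.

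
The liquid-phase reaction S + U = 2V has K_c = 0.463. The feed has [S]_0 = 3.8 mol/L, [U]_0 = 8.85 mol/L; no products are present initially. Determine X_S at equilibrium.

X = 0.376

Let X = conversion of S; extent ξ = 3.8·X mol/L.
Concentrations: [S] = 3.8 − 3.8X; [U] = 8.85 − 3.8X; [V] = 7.6X.
K_c = [V]^2 / ([S] [U]).
This equals 0.463 at X = 0.376 (the root in 0 < X < 1).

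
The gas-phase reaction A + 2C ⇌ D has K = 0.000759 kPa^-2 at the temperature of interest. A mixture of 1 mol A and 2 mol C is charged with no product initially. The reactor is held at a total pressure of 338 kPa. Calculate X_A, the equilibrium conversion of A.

X = 0.838

Basis: 1 mol A initially; let X = conversion of A. Extent ξ = X.
Mole table: n_A = 1 − X; n_C = 2 − 2X; n_D = X.
Summing: n_T = 3 − 2X.
y_i = n_i/n_T, p_i = y_i·P. K = p_D / (p_A p_C^2).
Equating to 0.000759 kPa^-2 and solving on 0 < X < 1: X = 0.838.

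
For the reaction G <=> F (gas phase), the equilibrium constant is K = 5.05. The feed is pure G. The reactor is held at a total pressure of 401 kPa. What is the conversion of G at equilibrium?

X = 0.835

Basis: 1 mol G initially; let X = conversion of G. Extent ξ = X.
Mole table: n_G = 1 − X; n_F = X.
n_T stays at 1 (no change in mole number).
With p_i = (n_i/n_T)P, K = p_F / (p_G).
This yields a degree-1 equation in X; solving on (0,1), X = 0.835.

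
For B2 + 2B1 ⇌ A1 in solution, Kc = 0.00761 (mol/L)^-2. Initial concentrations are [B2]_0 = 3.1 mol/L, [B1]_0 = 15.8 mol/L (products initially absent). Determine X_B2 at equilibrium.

Let X = conversion of B2; extent ξ = 3.1·X mol/L.
Concentrations: [B2] = 3.1 − 3.1X; [B1] = 15.8 − 6.2X; [A1] = 3.1X.
Kc = [A1] / ([B2] [B1]^2).
This equals 0.00761 at X = 0.541 (the root in 0 < X < 1).

X = 0.541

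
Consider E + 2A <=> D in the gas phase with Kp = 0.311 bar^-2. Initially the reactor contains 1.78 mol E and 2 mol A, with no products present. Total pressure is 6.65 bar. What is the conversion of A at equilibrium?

Take 2 mol A as basis and let X be its fractional conversion, so ξ = X.
Moles: n_E = 1.78 − X; n_A = 2 − 2X; n_D = X.
Summing: n_T = 3.78 − 2X.
Mole fractions y_i = n_i/n_T; Kp = p_D / (p_E p_A^2) with p_i = y_i·P.
Substituting and setting equal to 0.311 bar^-2 gives a polynomial in X; the root in (0,1) is X = 0.739.

X = 0.739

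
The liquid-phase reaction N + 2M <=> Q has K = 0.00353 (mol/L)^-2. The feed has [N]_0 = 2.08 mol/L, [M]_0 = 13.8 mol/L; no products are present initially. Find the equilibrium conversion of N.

X = 0.350

Let X = conversion of N; extent ξ = 2.08·X mol/L.
Concentrations: [N] = 2.08 − 2.08X; [M] = 13.8 − 4.16X; [Q] = 2.08X.
K = [Q] / ([N] [M]^2).
Equating to 0.00353 (mol/L)^-2: the physical root is X = 0.350.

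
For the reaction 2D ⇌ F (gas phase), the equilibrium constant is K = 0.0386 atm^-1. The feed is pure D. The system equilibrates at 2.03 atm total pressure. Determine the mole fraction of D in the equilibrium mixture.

y_D = 0.932

Basis: 1 mol D initially; let X = conversion of D. Extent ξ = 0.5X.
Mole table: n_D = 1 − X; n_F = 0.5X.
Summing: n_T = 1 − 0.5X.
With p_i = (n_i/n_T)P, K = p_F / (p_D^2).
This yields a degree-2 equation in X; solving on (0,1), X = 0.127.
Then n_D = 0.873, n_T = 0.936, so y_D = 0.932.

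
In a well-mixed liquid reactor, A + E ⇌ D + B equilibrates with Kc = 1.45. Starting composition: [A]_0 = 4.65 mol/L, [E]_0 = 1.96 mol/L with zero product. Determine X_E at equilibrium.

Let X = conversion of E; extent ξ = 1.96·X mol/L.
Concentrations: [A] = 4.65 − 1.96X; [E] = 1.96 − 1.96X; [D] = 1.96X; [B] = 1.96X.
Kc = [D] [B] / ([A] [E]).
This equals 1.45 at X = 0.756 (the root in 0 < X < 1).

X = 0.756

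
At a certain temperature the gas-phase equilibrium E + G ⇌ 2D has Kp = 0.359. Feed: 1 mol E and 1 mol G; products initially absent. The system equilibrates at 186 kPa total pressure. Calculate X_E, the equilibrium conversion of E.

X = 0.231

Let X = conversion of E (basis 1 mol E); extent of reaction ξ = X.
Species balance: n_E = 1 − X; n_G = 1 − X; n_D = 2X.
Since Δν = 0, n_T = 2 throughout.
With p_i = (n_i/n_T)P, Kp = p_D^2 / (p_E p_G).
Equating to 0.359 and solving on 0 < X < 1: X = 0.231.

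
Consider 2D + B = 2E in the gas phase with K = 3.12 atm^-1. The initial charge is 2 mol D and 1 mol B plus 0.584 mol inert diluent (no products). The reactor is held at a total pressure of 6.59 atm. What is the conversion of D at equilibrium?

Basis: 2 mol D initially; let X = conversion of D. Extent ξ = X.
Mole table: n_D = 2 − 2X; n_B = 1 − X; n_E = 2X; n_I = 0.584 (inert).
Summing: n_T = 3.58 − X.
Mole fractions y_i = n_i/n_T; K = p_E^2 / (p_D^2 p_B) with p_i = y_i·P.
This yields a degree-3 equation in X; solving on (0,1), X = 0.619.

X = 0.619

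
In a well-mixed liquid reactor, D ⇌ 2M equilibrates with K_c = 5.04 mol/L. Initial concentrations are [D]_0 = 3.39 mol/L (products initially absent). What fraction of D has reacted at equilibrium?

X = 0.452

Let X = conversion of D; extent ξ = 3.39·X mol/L.
Concentrations: [D] = 3.39 − 3.39X; [M] = 6.78X.
K_c = [M]^2 / ([D]).
Equating to 5.04 mol/L: the physical root is X = 0.452.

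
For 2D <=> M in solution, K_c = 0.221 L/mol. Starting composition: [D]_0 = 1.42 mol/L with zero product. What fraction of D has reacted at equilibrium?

Let X = conversion of D; extent ξ = 1.42X/2 mol/L.
Concentrations: [D] = 1.42 − 1.42X; [M] = 0.71X.
K_c = [M] / ([D]^2).
Setting equal to 0.221 and solving for X on (0,1) gives X = 0.304.

X = 0.304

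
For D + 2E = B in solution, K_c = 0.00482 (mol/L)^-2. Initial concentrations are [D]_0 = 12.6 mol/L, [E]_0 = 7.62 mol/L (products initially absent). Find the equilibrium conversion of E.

Let X = conversion of E; extent ξ = 7.62X/2 mol/L.
Concentrations: [D] = 12.6 − 3.81X; [E] = 7.62 − 7.62X; [B] = 3.81X.
K_c = [B] / ([D] [E]^2).
Equating to 0.00482 (mol/L)^-2: the physical root is X = 0.350.

X = 0.350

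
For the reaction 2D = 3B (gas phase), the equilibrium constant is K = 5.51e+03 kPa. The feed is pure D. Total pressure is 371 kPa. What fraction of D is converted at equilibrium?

X = 0.741

Take 1 mol D as basis and let X be its fractional conversion, so ξ = 0.5X.
At extent ξ: n_D = 1 − X; n_B = 1.5X.
Summing: n_T = 1 + 0.5X.
With p_i = (n_i/n_T)P, K = p_B^3 / (p_D^2).
Equating to 5.51e+03 kPa and solving on 0 < X < 1: X = 0.741.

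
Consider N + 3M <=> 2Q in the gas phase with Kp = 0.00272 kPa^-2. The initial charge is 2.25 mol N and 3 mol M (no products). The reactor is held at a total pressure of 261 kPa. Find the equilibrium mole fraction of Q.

Basis: 3 mol M initially; let X = conversion of M. Extent ξ = X.
At extent ξ: n_N = 2.25 − X; n_M = 3 − 3X; n_Q = 2X.
n_T = Σnᵢ = 5.25 − 2X.
With p_i = (n_i/n_T)P, Kp = p_Q^2 / (p_N p_M^3).
Setting this equal to 0.00272 kPa^-2 and taking the physical root (0 < X < 1) gives X = 0.829.
Then n_Q = 1.66, n_T = 3.59, so y_Q = 0.462.

y_Q = 0.462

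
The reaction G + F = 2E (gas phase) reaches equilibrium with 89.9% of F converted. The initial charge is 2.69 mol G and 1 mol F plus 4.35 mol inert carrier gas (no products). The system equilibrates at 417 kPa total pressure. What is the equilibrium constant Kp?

Kp = 17.9

Take 1 mol F as basis and let X be its fractional conversion, so ξ = X.
Species balance: n_G = 2.69 − X; n_F = 1 − X; n_E = 2X; n_I = 4.35 (inert).
Total moles n_T = 8.04 (Δν = 0, constant).
At X = 0.899: n_G = 1.79, n_F = 0.101, n_E = 1.8, n_T = 8.04.
p_i = (n_i/n_T)·P. Kp = p_E^2 / (p_G p_F) = 17.9.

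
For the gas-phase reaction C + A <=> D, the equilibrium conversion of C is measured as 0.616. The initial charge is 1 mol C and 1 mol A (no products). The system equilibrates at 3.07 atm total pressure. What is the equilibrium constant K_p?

Take 1 mol C as basis and let X be its fractional conversion, so ξ = X.
Moles: n_C = 1 − X; n_A = 1 − X; n_D = X.
Total moles n_T = 2 − X.
At X = 0.616: n_C = 0.384, n_A = 0.384, n_D = 0.616, n_T = 1.38.
p_i = (n_i/n_T)·P. K_p = p_D / (p_C p_A) = 1.88 atm^-1.

K_p = 1.88 atm^-1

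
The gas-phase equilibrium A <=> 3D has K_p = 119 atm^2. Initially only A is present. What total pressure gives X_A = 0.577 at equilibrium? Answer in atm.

Take 1 mol A as basis and let X be its fractional conversion, so ξ = X.
At extent ξ: n_A = 1 − X; n_D = 3X.
Summing: n_T = 1 + 2X.
K_p = p_D^3 / (p_A) with p_i = (n_i/n_T)·P.
At X = 0.577: the mole-fraction product g(X) = Π y_i^ν_i = 2.643. Since K_p = g(X)·P^{2}, P = (K_p/g)^(1/2) = (119/2.643)^(1/2) = 6.71 atm.

P = 6.71 atm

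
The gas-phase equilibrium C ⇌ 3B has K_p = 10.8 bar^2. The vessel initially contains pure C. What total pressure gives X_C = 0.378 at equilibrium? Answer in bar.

P = 3.77 bar

Basis: 1 mol C initially; let X = conversion of C. Extent ξ = X.
Moles: n_C = 1 − X; n_B = 3X.
Summing: n_T = 1 + 2X.
K_p = p_B^3 / (p_C) with p_i = (n_i/n_T)·P.
At X = 0.378: the mole-fraction product g(X) = Π y_i^ν_i = 0.7603. Since K_p = g(X)·P^{2}, P = (K_p/g)^(1/2) = (10.8/0.7603)^(1/2) = 3.77 bar.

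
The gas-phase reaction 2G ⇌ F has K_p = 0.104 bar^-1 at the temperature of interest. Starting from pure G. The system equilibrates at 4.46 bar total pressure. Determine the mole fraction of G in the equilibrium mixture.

y_G = 0.744

Take 1 mol G as basis and let X be its fractional conversion, so ξ = 0.5X.
Moles: n_G = 1 − X; n_F = 0.5X.
n_T = Σnᵢ = 1 − 0.5X.
Mole fractions y_i = n_i/n_T; K_p = p_F / (p_G^2) with p_i = y_i·P.
This yields a degree-2 equation in X; solving on (0,1), X = 0.408.
Then n_G = 0.592, n_T = 0.796, so y_G = 0.744.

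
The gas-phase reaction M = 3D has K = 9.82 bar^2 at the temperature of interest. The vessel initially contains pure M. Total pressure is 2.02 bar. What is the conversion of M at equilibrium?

X = 0.561

Let X = conversion of M (basis 1 mol M); extent of reaction ξ = X.
Mole table: n_M = 1 − X; n_D = 3X.
n_T = Σnᵢ = 1 + 2X.
Mole fractions y_i = n_i/n_T; K = p_D^3 / (p_M) with p_i = y_i·P.
This yields a degree-3 equation in X; solving on (0,1), X = 0.561.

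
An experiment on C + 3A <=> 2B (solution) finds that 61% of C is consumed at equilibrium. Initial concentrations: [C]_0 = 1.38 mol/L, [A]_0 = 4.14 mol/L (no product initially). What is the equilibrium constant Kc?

Kc = 1.25 (mol/L)^-2

Let X = conversion of C.
Concentrations: [C] = 1.38 − 1.38X; [A] = 4.14 − 4.14X; [B] = 2.76X.
At X = 0.61: [C] = 0.538, [A] = 1.61, [B] = 1.68.
Kc = [B]^2 / ([C] [A]^3) = 1.25 (mol/L)^-2.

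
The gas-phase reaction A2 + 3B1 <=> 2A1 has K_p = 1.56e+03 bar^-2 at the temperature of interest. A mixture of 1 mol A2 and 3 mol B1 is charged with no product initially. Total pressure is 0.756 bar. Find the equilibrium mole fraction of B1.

Basis: 1 mol A2 initially; let X = conversion of A2. Extent ξ = X.
Moles: n_A2 = 1 − X; n_B1 = 3 − 3X; n_A1 = 2X.
n_T = Σnᵢ = 4 − 2X.
y_i = n_i/n_T, p_i = y_i·P. K_p = p_A1^2 / (p_A2 p_B1^3).
Equating to 1.56e+03 bar^-2 and solving on 0 < X < 1: X = 0.841.
Then n_B1 = 0.476, n_T = 2.32, so y_B1 = 0.205.

y_B1 = 0.205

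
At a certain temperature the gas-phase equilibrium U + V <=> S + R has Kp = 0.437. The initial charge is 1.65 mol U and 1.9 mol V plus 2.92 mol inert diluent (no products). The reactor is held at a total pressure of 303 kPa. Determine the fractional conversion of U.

X = 0.426

Take 1.65 mol U as basis and let X be its fractional conversion, so ξ = 1.65X.
Mole table: n_U = 1.65 − 1.65X; n_V = 1.9 − 1.65X; n_S = 1.65X; n_R = 1.65X; n_I = 2.92 (inert).
Total moles n_T = 6.47 (Δν = 0, constant).
Mole fractions y_i = n_i/n_T; Kp = p_S p_R / (p_U p_V) with p_i = y_i·P.
Equating to 0.437 and solving on 0 < X < 1: X = 0.426.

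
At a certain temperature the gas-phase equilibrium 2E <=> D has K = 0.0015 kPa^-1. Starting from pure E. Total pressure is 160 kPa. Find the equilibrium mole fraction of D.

y_D = 0.167

Let X = conversion of E (basis 1 mol E); extent of reaction ξ = 0.5X.
Moles: n_E = 1 − X; n_D = 0.5X.
Total moles n_T = 1 − 0.5X.
Mole fractions y_i = n_i/n_T; K = p_D / (p_E^2) with p_i = y_i·P.
This yields a degree-2 equation in X; solving on (0,1), X = 0.286.
Then n_D = 0.143, n_T = 0.857, so y_D = 0.167.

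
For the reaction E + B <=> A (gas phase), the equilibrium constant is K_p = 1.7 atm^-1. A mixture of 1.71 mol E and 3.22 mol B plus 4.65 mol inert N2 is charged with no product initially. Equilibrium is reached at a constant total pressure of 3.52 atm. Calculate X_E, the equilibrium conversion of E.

X = 0.605

Let X = conversion of E (basis 1.71 mol E); extent of reaction ξ = 1.71X.
Moles: n_E = 1.71 − 1.71X; n_B = 3.22 − 1.71X; n_A = 1.71X; n_I = 4.65 (inert).
Total moles n_T = 9.58 − 1.71X.
Mole fractions y_i = n_i/n_T; K_p = p_A / (p_E p_B) with p_i = y_i·P.
Substituting and setting equal to 1.7 atm^-1 gives a polynomial in X; the root in (0,1) is X = 0.605.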